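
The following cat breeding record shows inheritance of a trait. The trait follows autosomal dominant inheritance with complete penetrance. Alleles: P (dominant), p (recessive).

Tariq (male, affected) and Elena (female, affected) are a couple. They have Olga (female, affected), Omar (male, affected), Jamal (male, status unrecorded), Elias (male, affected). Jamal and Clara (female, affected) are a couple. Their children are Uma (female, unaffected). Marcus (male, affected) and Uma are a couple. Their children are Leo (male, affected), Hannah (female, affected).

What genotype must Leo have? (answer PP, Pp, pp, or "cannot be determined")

From phenotype alone, Leo is PP or Pp.
Leo is affected so carries P and received p from Uma (pp), so Leo is Pp.

Pp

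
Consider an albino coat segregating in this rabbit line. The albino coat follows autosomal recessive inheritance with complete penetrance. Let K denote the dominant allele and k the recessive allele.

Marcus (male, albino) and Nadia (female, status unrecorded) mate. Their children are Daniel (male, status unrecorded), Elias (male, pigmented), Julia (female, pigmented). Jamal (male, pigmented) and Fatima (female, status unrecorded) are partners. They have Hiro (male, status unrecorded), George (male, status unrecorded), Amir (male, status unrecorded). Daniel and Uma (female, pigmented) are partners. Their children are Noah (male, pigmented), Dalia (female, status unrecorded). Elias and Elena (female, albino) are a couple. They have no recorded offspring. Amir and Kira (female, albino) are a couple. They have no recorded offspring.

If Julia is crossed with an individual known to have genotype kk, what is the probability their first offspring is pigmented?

Julia is pigmented so carries K and received k from Marcus (kk), so Julia is Kk.
The cross gives 1/2 Kk : 1/2 kk, so P(offspring is pigmented) = 1/2.

1/2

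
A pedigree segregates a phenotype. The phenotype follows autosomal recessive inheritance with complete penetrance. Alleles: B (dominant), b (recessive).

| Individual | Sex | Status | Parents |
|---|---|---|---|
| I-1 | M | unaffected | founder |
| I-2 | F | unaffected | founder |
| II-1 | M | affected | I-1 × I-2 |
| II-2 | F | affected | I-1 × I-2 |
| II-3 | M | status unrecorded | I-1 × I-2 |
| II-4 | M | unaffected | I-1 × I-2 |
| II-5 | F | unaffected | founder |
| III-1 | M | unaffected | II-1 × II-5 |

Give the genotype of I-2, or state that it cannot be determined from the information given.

Bb

From phenotype alone, I-2 is BB or Bb.
I-2 is unaffected so carries B and passed b to II-1 (bb), so I-2 is Bb.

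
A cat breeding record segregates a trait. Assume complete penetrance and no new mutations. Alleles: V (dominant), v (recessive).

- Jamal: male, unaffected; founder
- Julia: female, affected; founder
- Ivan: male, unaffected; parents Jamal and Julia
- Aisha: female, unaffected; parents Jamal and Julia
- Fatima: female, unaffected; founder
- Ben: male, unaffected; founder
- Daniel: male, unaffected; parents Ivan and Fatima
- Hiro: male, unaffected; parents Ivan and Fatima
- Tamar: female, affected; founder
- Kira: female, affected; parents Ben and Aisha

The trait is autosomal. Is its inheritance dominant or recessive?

Ben and Aisha are both unaffected yet have an affected child Kira. Under dominance, an affected child requires at least one affected parent, so the trait cannot be dominant.

recessive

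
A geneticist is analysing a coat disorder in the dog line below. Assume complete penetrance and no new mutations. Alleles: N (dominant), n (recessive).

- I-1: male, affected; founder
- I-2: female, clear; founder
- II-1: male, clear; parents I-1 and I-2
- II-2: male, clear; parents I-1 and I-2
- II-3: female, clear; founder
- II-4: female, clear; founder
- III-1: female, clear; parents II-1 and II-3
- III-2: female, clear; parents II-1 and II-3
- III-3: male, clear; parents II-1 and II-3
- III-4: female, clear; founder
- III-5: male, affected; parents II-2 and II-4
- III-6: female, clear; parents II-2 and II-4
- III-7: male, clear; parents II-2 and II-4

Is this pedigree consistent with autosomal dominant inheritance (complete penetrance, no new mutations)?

Under autosomal dominant, III-5 (affected, male) cannot arise from II-2 (clear) × II-4 (clear).

No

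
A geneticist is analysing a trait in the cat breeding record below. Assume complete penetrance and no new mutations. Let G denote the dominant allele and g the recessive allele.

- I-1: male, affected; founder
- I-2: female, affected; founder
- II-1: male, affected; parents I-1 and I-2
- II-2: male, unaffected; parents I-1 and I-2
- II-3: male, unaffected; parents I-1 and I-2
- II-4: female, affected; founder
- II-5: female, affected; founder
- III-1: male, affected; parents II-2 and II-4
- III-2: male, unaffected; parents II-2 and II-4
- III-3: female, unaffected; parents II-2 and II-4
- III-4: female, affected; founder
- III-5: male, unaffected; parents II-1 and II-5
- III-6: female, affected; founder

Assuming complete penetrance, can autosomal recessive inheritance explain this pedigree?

Under autosomal recessive, II-2 (unaffected, male) cannot arise from I-1 (affected) × I-2 (affected).

No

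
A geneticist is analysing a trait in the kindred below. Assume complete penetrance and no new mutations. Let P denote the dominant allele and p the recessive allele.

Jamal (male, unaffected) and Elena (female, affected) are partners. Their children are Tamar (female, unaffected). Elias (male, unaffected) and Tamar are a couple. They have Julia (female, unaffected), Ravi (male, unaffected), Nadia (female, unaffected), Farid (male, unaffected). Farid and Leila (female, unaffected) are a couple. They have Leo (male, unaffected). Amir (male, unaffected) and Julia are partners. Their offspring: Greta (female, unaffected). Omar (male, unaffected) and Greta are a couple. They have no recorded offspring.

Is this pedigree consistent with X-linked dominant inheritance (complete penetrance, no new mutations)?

A consistent assignment under X-linked dominant exists: Jamal X^p Y, Elena X^P X^p, Tamar X^p X^p, Elias X^p Y, Julia X^p X^p, Ravi X^p Y, Nadia X^p X^p, Farid X^p Y, Leila X^p X^p, Amir X^p Y, Leo X^p Y, Greta X^p X^p, Omar X^p Y.
In this assignment every recorded phenotype matches its genotype and every non-founder's genotype is obtainable from its parents' genotypes, so the pedigree is consistent.

Yes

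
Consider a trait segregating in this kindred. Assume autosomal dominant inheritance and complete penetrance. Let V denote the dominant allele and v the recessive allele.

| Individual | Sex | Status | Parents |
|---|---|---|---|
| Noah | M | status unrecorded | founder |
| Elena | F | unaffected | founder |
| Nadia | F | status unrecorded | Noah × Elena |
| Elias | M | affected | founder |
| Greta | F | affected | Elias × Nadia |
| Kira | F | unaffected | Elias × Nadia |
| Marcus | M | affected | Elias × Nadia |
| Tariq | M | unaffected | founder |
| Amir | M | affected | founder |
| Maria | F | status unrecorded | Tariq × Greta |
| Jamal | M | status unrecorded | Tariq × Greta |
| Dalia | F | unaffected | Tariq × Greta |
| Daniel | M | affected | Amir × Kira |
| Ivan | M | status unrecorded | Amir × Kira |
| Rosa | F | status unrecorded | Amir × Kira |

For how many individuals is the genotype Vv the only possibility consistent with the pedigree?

Obligate heterozygotes: Elias is affected so carries V and passed v to Kira (vv), so Elias is Vv; Greta is affected so carries V and passed v to Dalia (vv), so Greta is Vv; Daniel is affected so carries V and received v from Kira (vv), so Daniel is Vv.
Every other individual is either homozygous by phenotype or has at least one consistent homozygous assignment, so the count is 3.

3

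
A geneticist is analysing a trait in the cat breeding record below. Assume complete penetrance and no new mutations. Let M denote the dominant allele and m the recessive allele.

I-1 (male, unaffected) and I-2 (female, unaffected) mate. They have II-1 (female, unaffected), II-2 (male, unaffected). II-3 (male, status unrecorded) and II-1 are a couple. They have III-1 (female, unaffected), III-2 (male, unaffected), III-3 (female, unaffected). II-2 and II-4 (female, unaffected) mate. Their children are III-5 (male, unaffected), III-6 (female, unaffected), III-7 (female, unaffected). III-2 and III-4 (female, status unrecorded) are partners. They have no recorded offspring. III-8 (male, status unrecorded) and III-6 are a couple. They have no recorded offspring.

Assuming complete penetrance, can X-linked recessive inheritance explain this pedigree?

Yes

A consistent assignment under X-linked recessive exists: I-1 X^M Y, I-2 X^M X^M, II-1 X^M X^M, II-2 X^M Y, II-3 X^M Y, II-4 X^M X^M, III-1 X^M X^M, III-2 X^M Y, III-3 X^M X^M, III-4 X^M X^M, III-5 X^M Y, III-6 X^M X^M, III-7 X^M X^M, III-8 X^M Y.
In this assignment every recorded phenotype matches its genotype and every non-founder's genotype is obtainable from its parents' genotypes, so the pedigree is consistent.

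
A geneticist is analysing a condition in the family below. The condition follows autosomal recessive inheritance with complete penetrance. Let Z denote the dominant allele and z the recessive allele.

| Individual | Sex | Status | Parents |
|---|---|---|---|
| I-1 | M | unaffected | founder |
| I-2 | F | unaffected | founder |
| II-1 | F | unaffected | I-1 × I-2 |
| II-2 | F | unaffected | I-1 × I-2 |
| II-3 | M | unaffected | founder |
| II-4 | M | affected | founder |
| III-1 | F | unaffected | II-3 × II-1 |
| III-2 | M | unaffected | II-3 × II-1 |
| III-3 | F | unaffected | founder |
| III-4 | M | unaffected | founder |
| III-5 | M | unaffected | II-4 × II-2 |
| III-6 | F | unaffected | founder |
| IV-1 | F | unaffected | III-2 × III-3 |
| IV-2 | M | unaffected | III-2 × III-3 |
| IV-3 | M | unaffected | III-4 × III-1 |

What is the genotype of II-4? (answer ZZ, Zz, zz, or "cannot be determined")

II-4 is affected, so II-4 is zz.

zz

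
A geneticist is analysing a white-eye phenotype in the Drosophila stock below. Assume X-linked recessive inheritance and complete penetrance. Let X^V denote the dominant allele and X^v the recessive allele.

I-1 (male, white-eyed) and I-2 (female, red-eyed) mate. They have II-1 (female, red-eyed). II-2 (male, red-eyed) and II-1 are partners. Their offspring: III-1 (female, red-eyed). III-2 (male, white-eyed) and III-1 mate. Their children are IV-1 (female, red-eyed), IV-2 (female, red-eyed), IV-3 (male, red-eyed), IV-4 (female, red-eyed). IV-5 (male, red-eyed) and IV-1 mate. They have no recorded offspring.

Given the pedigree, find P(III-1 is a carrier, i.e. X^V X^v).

II-2 is red-eyed, so II-2 is X^V Y.
II-1 is red-eyed so carries V and received v from I-1 (X^v Y), so II-1 is X^V X^v.
Their cross gives offspring ratios 1/2 X^V X^V : 1/2 X^V X^v. Conditioning on III-1 being red-eyed, P(X^V X^v) = 1/2 / 1 = 1/2 before taking III-1's own offspring into account.
III-2 is white-eyed, so III-2 is X^v Y.
Now use III-1's offspring. Probability of each recorded status — red-eyed daughter IV-1: 1/2 if III-1 is X^V X^v, 1 if X^V X^V; red-eyed daughter IV-2: 1/2 if III-1 is X^V X^v, 1 if X^V X^V; red-eyed son IV-3: 1/2 if III-1 is X^V X^v, 1 if X^V X^V; red-eyed daughter IV-4: 1/2 if III-1 is X^V X^v, 1 if X^V X^V.
Bayes: P(X^V X^v) = 1/2·1/16 / (1/2·1/16 + 1/2·1) = 1/17.

1/17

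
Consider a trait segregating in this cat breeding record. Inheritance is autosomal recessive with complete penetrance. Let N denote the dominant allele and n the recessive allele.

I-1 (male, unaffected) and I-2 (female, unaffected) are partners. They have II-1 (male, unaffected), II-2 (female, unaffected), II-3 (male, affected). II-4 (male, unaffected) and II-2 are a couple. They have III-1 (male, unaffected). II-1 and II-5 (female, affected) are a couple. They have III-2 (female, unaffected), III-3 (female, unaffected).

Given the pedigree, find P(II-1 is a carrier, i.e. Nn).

I-1 is unaffected so carries N and passed n to II-3 (nn), so I-1 is Nn.
I-2 is unaffected so carries N and passed n to II-3 (nn), so I-2 is Nn.
Their cross gives offspring ratios 1/4 NN : 1/2 Nn : 1/4 nn. Conditioning on II-1 being unaffected, P(Nn) = 1/2 / 3/4 = 2/3 before taking II-1's own offspring into account.
II-5 is affected, so II-5 is nn.
Now use II-1's offspring. Probability of each recorded status — unaffected daughter III-2: 1/2 if II-1 is Nn, 1 if NN; unaffected daughter III-3: 1/2 if II-1 is Nn, 1 if NN.
Bayes: P(Nn) = 2/3·1/4 / (2/3·1/4 + 1/3·1) = 1/3.

1/3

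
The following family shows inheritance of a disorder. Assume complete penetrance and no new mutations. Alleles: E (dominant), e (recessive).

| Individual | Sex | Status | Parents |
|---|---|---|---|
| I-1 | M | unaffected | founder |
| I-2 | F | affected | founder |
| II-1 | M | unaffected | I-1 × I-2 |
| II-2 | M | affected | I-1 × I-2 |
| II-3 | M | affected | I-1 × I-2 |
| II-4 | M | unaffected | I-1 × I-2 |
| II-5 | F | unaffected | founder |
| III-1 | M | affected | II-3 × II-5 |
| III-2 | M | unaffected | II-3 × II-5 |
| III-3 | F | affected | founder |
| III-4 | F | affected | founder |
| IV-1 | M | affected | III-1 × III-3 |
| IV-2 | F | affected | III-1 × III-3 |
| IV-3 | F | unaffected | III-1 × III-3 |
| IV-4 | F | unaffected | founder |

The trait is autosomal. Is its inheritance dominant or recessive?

dominant

III-1 and III-3 are both affected yet have an unaffected child IV-3. Under a recessive model two affected parents are homozygous and every child would be affected, so the trait cannot be recessive.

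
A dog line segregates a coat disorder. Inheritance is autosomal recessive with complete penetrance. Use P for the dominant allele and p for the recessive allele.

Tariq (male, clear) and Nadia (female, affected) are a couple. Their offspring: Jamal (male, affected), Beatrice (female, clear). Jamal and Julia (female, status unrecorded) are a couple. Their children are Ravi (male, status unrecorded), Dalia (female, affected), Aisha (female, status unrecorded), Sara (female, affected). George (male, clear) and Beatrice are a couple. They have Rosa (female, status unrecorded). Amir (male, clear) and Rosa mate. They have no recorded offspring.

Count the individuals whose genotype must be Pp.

2

Obligate heterozygotes: Tariq is clear so carries P and passed p to Jamal (pp), so Tariq is Pp; Beatrice is clear so carries P and received p from Nadia (pp), so Beatrice is Pp.
Every other individual is either homozygous by phenotype or has at least one consistent homozygous assignment, so the count is 2.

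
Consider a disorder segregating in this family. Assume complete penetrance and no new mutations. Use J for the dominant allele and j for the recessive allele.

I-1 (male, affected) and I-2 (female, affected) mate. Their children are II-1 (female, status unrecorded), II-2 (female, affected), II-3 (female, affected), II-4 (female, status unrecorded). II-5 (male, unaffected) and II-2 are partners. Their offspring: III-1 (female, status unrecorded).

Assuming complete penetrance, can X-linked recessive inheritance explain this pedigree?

A consistent assignment under X-linked recessive exists: I-1 X^j Y, I-2 X^j X^j, II-1 X^j X^j, II-2 X^j X^j, II-3 X^j X^j, II-4 X^j X^j, II-5 X^J Y, III-1 X^J X^j.
In this assignment every recorded phenotype matches its genotype and every non-founder's genotype is obtainable from its parents' genotypes, so the pedigree is consistent.

Yes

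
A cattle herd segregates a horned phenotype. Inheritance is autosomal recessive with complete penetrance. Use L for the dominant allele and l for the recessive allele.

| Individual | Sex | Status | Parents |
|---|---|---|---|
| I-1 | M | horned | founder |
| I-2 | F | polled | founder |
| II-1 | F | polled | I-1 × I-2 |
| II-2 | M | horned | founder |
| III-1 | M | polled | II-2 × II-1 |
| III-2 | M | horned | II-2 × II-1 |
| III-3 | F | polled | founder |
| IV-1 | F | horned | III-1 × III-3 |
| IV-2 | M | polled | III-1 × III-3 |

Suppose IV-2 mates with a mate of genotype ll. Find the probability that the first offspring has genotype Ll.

2/3

III-1 is polled so carries L and received l from II-2 (ll), so III-1 is Ll.
III-3 is polled so carries L and passed l to IV-1 (ll), so III-3 is Ll.
IV-2 is a polled offspring of III-1 (Ll) × III-3 (Ll), whose cross gives 1/4 LL : 1/2 Ll : 1/4 ll; conditioning on being polled, IV-2 is LL with probability 1/3, Ll with probability 2/3.
Summing over parental genotype combinations, P(offspring has genotype Ll) = 1/3·1 + 2/3·1/2 = 2/3.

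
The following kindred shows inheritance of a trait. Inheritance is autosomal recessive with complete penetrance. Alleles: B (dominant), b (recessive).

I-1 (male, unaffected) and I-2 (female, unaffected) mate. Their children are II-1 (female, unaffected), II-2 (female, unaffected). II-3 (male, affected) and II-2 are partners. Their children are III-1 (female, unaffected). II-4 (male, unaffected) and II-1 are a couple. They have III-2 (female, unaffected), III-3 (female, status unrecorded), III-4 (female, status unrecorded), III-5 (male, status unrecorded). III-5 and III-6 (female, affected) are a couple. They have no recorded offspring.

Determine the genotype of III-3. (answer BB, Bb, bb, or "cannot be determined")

cannot be determined

III-3's phenotype is unrecorded, and no parent or child forces a single allele at both positions; consistent genotype assignments exist with III-3 as BB or Bb or bb.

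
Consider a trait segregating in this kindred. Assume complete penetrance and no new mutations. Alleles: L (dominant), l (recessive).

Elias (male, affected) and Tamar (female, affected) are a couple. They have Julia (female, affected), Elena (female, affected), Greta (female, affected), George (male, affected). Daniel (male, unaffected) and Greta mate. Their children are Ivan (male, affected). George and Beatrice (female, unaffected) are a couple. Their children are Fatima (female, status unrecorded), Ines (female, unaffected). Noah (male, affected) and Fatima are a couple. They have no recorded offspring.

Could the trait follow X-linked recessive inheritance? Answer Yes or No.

A consistent assignment under X-linked recessive exists: Elias X^l Y, Tamar X^l X^l, Julia X^l X^l, Elena X^l X^l, Greta X^l X^l, George X^l Y, Daniel X^L Y, Beatrice X^L X^L, Ivan X^l Y, Fatima X^L X^l, Ines X^L X^l, Noah X^l Y.
In this assignment every recorded phenotype matches its genotype and every non-founder's genotype is obtainable from its parents' genotypes, so the pedigree is consistent.

Yes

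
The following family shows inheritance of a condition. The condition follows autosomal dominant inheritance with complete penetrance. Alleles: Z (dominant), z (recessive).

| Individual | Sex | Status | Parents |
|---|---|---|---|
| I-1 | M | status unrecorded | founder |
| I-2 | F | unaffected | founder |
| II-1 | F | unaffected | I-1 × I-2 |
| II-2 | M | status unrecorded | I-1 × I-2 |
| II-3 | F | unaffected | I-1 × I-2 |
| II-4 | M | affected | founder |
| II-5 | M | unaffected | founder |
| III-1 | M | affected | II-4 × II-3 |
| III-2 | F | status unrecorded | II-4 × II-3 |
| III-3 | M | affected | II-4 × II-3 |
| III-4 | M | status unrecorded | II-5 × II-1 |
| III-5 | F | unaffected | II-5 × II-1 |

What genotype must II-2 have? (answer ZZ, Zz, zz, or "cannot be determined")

cannot be determined

II-2's phenotype is unrecorded, and no parent or child forces a single allele at both positions; consistent genotype assignments exist with II-2 as Zz or zz.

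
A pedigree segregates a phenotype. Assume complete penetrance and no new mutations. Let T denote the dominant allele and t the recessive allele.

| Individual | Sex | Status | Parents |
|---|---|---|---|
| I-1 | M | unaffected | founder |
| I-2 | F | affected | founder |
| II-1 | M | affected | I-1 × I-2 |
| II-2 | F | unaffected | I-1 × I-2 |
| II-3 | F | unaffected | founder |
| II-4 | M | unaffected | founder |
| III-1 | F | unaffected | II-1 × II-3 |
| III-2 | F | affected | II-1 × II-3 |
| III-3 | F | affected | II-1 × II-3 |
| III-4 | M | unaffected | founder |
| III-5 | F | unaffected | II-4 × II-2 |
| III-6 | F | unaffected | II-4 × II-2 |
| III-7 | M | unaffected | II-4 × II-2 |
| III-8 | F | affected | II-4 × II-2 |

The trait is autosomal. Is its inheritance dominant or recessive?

recessive

II-4 and II-2 are both unaffected yet have an affected child III-8. Under dominance, an affected child requires at least one affected parent, so the trait cannot be dominant.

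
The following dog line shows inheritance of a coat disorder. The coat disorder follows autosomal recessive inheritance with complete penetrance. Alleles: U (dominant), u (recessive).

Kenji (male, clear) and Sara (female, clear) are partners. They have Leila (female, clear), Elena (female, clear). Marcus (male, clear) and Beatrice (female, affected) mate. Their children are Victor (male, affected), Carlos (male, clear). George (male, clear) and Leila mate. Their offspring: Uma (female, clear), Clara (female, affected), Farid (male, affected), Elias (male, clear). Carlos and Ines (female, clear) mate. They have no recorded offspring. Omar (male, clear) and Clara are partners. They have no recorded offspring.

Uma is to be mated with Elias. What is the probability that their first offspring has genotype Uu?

4/9

George is clear so carries U and passed u to Clara (uu), so George is Uu.
Leila is clear so carries U and passed u to Clara (uu), so Leila is Uu.
Uma is a clear offspring of George (Uu) × Leila (Uu), whose cross gives 1/4 UU : 1/2 Uu : 1/4 uu; conditioning on being clear, Uma is UU with probability 1/3, Uu with probability 2/3.
Elias is a clear offspring of George (Uu) × Leila (Uu), whose cross gives 1/4 UU : 1/2 Uu : 1/4 uu; conditioning on being clear, Elias is UU with probability 1/3, Uu with probability 2/3.
Summing over parental genotype combinations, P(offspring has genotype Uu) = 2/9·1/2 + 2/9·1/2 + 4/9·1/2 = 4/9.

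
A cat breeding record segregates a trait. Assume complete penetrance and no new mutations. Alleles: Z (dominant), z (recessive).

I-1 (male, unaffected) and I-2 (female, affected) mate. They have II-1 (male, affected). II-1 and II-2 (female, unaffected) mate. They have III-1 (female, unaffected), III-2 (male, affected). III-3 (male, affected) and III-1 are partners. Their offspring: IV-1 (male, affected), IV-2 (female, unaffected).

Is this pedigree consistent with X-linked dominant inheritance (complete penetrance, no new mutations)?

No

Under X-linked dominant, III-1 (unaffected, female) cannot arise from II-1 (affected) × II-2 (unaffected).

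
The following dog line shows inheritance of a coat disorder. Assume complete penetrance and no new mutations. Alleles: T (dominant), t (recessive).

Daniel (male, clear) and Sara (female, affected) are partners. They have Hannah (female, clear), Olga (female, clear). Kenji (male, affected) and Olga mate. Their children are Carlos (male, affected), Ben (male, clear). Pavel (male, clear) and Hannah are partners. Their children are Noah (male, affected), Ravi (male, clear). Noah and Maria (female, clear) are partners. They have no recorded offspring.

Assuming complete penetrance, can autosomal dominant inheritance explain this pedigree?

Under autosomal dominant, Noah (affected, male) cannot arise from Pavel (clear) × Hannah (clear).

No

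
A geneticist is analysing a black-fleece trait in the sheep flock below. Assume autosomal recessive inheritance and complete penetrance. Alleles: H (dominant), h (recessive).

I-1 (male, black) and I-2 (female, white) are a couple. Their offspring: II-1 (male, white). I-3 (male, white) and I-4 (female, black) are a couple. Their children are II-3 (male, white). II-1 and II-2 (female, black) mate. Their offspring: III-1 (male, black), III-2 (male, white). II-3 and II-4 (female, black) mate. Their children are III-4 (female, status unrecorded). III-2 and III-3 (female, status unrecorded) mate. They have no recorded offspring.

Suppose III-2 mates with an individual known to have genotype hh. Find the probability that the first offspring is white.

1/2

III-2 is white so carries H and received h from II-2 (hh), so III-2 is Hh.
The cross gives 1/2 Hh : 1/2 hh, so P(offspring is white) = 1/2.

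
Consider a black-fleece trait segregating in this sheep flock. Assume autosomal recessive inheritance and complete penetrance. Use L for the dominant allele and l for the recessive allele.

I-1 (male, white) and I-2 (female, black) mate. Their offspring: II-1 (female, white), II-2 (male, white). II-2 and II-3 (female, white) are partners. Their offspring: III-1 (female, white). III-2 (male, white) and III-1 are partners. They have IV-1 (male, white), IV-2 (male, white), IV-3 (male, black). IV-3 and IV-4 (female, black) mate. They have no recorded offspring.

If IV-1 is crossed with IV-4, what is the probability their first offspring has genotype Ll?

2/3

III-2 is white so carries L and passed l to IV-3 (ll), so III-2 is Ll.
III-1 is white so carries L and passed l to IV-3 (ll), so III-1 is Ll.
IV-1 is a white offspring of III-2 (Ll) × III-1 (Ll), whose cross gives 1/4 LL : 1/2 Ll : 1/4 ll; conditioning on being white, IV-1 is LL with probability 1/3, Ll with probability 2/3.
IV-4 is black, so IV-4 is ll.
Summing over parental genotype combinations, P(offspring has genotype Ll) = 1/3·1 + 2/3·1/2 = 2/3.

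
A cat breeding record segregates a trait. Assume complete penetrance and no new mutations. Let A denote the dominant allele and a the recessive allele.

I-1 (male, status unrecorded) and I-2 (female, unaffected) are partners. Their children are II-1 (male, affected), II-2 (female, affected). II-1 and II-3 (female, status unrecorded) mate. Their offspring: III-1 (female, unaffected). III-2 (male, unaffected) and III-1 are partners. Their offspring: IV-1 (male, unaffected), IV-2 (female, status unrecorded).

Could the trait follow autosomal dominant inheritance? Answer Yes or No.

Yes

A consistent assignment under autosomal dominant exists: I-1 AA, I-2 aa, II-1 Aa, II-2 Aa, II-3 Aa, III-1 aa, III-2 aa, IV-1 aa, IV-2 aa.
In this assignment every recorded phenotype matches its genotype and every non-founder's genotype is obtainable from its parents' genotypes, so the pedigree is consistent.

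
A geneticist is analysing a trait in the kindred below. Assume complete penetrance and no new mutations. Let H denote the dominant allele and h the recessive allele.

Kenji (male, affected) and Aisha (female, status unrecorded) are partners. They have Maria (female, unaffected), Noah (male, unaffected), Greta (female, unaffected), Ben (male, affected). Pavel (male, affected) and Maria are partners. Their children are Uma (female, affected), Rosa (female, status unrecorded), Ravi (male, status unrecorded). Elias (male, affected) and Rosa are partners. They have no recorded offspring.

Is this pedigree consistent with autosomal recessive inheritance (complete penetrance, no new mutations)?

A consistent assignment under autosomal recessive exists: Kenji hh, Aisha Hh, Maria Hh, Noah Hh, Greta Hh, Ben hh, Pavel hh, Uma hh, Rosa Hh, Ravi Hh, Elias hh.
In this assignment every recorded phenotype matches its genotype and every non-founder's genotype is obtainable from its parents' genotypes, so the pedigree is consistent.

Yes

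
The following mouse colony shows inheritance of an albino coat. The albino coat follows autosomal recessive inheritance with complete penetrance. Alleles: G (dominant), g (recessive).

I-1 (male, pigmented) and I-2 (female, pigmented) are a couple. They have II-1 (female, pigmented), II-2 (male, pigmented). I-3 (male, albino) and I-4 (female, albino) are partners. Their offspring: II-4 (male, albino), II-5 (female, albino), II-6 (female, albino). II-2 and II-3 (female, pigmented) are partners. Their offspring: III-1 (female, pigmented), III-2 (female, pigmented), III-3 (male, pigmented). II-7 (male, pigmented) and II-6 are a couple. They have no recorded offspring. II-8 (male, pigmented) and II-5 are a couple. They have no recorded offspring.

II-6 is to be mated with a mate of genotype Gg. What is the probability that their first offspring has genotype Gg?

1/2

II-6 is albino, so II-6 is gg.
The cross gives 1/2 Gg : 1/2 gg, so P(offspring has genotype Gg) = 1/2.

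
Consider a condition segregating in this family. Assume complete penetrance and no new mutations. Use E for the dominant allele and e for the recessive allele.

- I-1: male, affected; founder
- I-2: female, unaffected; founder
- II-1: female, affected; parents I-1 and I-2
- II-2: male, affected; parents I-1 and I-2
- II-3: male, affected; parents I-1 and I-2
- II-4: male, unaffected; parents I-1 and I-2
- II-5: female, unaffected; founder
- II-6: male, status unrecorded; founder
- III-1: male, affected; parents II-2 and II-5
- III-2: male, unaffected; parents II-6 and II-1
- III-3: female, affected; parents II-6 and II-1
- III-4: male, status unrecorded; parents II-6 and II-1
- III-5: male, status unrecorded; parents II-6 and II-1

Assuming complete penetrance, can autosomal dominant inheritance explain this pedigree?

A consistent assignment under autosomal dominant exists: I-1 Ee, I-2 ee, II-1 Ee, II-2 Ee, II-3 Ee, II-4 ee, II-5 ee, II-6 Ee, III-1 Ee, III-2 ee, III-3 EE, III-4 EE, III-5 EE.
In this assignment every recorded phenotype matches its genotype and every non-founder's genotype is obtainable from its parents' genotypes, so the pedigree is consistent.

Yes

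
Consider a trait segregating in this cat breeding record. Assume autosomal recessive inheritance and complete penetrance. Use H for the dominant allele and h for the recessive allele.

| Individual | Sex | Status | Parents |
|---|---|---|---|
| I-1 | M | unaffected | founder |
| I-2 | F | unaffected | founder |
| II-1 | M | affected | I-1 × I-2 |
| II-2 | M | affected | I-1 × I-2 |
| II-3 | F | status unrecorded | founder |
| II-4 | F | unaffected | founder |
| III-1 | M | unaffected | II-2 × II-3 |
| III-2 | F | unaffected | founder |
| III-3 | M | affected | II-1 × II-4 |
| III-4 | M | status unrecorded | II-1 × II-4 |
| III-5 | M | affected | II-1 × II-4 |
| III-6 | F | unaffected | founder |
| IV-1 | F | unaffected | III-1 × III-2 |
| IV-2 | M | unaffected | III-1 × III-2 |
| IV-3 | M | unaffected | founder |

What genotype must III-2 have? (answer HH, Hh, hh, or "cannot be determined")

cannot be determined

III-2's phenotype allows HH or Hh, and no parent or child forces a single allele at both positions; consistent genotype assignments exist with III-2 as HH or Hh.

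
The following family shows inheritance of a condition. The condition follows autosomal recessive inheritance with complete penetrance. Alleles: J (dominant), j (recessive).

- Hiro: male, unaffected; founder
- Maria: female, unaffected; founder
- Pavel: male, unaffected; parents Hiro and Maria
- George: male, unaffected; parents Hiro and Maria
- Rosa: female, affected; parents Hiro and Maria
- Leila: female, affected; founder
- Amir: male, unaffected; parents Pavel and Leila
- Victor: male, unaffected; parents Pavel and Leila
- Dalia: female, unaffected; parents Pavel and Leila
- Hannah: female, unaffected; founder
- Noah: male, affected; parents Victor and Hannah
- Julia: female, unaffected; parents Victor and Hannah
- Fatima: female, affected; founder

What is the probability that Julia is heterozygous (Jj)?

Victor is unaffected so carries J and received j from Leila (jj), so Victor is Jj.
Hannah is unaffected so carries J and passed j to Noah (jj), so Hannah is Jj.
Their cross gives offspring ratios 1/4 JJ : 1/2 Jj : 1/4 jj. Conditioning on Julia being unaffected, P(Jj) = 1/2 / 3/4 = 2/3.

2/3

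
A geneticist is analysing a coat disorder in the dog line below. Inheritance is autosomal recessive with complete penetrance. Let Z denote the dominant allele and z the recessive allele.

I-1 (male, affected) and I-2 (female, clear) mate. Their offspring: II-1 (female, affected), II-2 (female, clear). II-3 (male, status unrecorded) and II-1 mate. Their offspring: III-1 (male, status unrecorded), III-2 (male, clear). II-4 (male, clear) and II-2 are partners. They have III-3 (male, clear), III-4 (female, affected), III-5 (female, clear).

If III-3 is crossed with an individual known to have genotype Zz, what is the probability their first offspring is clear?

II-4 is clear so carries Z and passed z to III-4 (zz), so II-4 is Zz.
II-2 is clear so carries Z and received z from I-1 (zz), so II-2 is Zz.
III-3 is a clear offspring of II-4 (Zz) × II-2 (Zz), whose cross gives 1/4 ZZ : 1/2 Zz : 1/4 zz; conditioning on being clear, III-3 is ZZ with probability 1/3, Zz with probability 2/3.
Summing over parental genotype combinations, P(offspring is clear) = 1/3·1 + 2/3·3/4 = 5/6.

5/6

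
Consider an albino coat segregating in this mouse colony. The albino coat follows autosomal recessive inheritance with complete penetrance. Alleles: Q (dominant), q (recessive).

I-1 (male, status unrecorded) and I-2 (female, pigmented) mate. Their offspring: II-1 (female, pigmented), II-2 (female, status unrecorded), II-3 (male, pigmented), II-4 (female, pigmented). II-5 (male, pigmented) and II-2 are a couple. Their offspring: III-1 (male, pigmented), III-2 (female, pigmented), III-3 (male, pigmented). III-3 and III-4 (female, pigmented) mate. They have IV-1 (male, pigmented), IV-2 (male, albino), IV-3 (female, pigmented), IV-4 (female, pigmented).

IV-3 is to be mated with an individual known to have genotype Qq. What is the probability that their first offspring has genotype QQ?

1/3

III-3 is pigmented so carries Q and passed q to IV-2 (qq), so III-3 is Qq.
III-4 is pigmented so carries Q and passed q to IV-2 (qq), so III-4 is Qq.
IV-3 is a pigmented offspring of III-3 (Qq) × III-4 (Qq), whose cross gives 1/4 QQ : 1/2 Qq : 1/4 qq; conditioning on being pigmented, IV-3 is QQ with probability 1/3, Qq with probability 2/3.
Summing over parental genotype combinations, P(offspring has genotype QQ) = 1/3·1/2 + 2/3·1/4 = 1/3.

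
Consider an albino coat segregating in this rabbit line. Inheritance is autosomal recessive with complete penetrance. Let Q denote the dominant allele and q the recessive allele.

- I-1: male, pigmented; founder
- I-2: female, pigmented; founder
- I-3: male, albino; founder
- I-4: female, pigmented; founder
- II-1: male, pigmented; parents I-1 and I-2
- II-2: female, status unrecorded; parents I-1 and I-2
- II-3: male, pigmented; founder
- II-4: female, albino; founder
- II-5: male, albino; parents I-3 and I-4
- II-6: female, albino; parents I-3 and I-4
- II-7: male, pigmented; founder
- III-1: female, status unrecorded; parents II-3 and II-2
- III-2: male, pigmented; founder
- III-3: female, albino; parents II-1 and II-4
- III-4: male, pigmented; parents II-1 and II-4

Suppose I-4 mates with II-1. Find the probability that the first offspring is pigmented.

3/4

I-4 is pigmented so carries Q and passed q to II-5 (qq), so I-4 is Qq.
II-1 is pigmented so carries Q and passed q to III-3 (qq), so II-1 is Qq.
The cross gives 1/4 QQ : 1/2 Qq : 1/4 qq, so P(offspring is pigmented) = 3/4.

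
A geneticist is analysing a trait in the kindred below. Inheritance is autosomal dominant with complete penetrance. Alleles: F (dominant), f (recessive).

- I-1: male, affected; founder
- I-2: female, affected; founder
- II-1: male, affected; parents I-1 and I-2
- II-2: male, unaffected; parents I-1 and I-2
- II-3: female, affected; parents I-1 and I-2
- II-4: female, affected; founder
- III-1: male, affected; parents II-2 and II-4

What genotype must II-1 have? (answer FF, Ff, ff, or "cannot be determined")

cannot be determined

II-1's phenotype allows FF or Ff, and no parent or child forces a single allele at both positions; consistent genotype assignments exist with II-1 as FF or Ff.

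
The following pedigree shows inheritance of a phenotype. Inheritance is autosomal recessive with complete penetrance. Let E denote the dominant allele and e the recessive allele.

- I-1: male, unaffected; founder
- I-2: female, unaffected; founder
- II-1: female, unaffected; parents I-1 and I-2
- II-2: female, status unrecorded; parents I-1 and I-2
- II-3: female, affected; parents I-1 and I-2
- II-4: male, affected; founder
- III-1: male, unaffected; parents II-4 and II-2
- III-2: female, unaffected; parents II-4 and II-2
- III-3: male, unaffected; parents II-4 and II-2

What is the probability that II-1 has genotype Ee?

I-1 is unaffected so carries E and passed e to II-3 (ee), so I-1 is Ee.
I-2 is unaffected so carries E and passed e to II-3 (ee), so I-2 is Ee.
Their cross gives offspring ratios 1/4 EE : 1/2 Ee : 1/4 ee. Conditioning on II-1 being unaffected, P(Ee) = 1/2 / 3/4 = 2/3.

2/3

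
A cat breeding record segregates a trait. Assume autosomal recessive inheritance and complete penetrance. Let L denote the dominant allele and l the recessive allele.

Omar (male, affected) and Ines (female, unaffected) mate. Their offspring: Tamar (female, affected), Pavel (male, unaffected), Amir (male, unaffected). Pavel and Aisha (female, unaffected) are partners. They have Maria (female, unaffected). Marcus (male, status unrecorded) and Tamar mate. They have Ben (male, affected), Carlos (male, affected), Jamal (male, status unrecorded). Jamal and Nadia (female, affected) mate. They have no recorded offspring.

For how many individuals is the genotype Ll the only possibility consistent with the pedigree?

Obligate heterozygotes: Ines is unaffected so carries L and passed l to Tamar (ll), so Ines is Ll; Pavel is unaffected so carries L and received l from Omar (ll), so Pavel is Ll; Amir is unaffected so carries L and received l from Omar (ll), so Amir is Ll.
Every other individual is either homozygous by phenotype or has at least one consistent homozygous assignment, so the count is 3.

3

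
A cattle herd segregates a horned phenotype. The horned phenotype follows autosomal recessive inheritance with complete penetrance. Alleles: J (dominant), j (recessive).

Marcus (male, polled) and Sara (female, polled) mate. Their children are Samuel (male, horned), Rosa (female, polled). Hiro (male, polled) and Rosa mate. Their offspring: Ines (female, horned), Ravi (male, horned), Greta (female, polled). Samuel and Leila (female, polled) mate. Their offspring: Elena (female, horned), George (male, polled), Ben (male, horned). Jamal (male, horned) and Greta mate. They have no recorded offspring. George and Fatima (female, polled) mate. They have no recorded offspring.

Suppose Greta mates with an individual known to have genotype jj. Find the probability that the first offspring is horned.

1/3

Hiro is polled so carries J and passed j to Ines (jj), so Hiro is Jj.
Rosa is polled so carries J and passed j to Ines (jj), so Rosa is Jj.
Greta is a polled offspring of Hiro (Jj) × Rosa (Jj), whose cross gives 1/4 JJ : 1/2 Jj : 1/4 jj; conditioning on being polled, Greta is JJ with probability 1/3, Jj with probability 2/3.
Summing over parental genotype combinations, P(offspring is horned) = 2/3·1/2 = 1/3.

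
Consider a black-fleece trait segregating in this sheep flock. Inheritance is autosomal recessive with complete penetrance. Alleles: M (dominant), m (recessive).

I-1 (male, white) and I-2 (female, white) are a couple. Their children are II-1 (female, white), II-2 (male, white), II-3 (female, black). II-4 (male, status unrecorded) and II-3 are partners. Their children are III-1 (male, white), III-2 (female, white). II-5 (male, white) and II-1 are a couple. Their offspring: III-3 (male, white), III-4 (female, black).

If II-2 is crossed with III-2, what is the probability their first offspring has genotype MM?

1/3

I-1 is white so carries M and passed m to II-3 (mm), so I-1 is Mm.
I-2 is white so carries M and passed m to II-3 (mm), so I-2 is Mm.
II-2 is a white offspring of I-1 (Mm) × I-2 (Mm), whose cross gives 1/4 MM : 1/2 Mm : 1/4 mm; conditioning on being white, II-2 is MM with probability 1/3, Mm with probability 2/3.
III-2 is white so carries M and received m from II-3 (mm), so III-2 is Mm.
Summing over parental genotype combinations, P(offspring has genotype MM) = 1/3·1/2 + 2/3·1/4 = 1/3.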